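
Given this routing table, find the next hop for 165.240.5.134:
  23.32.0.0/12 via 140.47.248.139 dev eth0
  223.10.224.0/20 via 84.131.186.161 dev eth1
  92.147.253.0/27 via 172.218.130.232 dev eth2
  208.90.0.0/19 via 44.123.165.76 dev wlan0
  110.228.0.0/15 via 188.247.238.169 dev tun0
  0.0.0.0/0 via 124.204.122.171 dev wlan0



Longest prefix match for 165.240.5.134:
  /12 23.32.0.0: no
  /20 223.10.224.0: no
  /27 92.147.253.0: no
  /19 208.90.0.0: no
  /15 110.228.0.0: no
  /0 0.0.0.0: MATCH
Selected: next-hop 124.204.122.171 via wlan0 (matched /0)


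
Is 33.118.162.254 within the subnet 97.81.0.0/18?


Subnet network: 97.81.0.0
Test IP AND mask: 33.118.128.0
No, 33.118.162.254 is not in 97.81.0.0/18


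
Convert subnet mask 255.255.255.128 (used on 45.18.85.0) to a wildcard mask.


Subnet mask: 255.255.255.128
Wildcard = 255.255.255.255 - subnet mask
255 - 255 = 0
255 - 255 = 0
255 - 255 = 0
255 - 128 = 127
Wildcard: 0.0.0.127


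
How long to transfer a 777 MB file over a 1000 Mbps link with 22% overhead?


Effective throughput = 1000 * (1 - 22/100) = 780 Mbps
File size in Mb = 777 * 8 = 6216 Mb
Time = 6216 / 780
Time = 7.9692 seconds


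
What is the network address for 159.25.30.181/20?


IP:   10011111.00011001.00011110.10110101
Mask: 11111111.11111111.11110000.00000000
AND operation:
Net:  10011111.00011001.00010000.00000000
Network: 159.25.16.0/20


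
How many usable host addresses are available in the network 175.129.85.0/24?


Host bits = 32 - 24 = 8
Total addresses = 2^8 = 256
Usable = total - 2 (network and broadcast)
Usable hosts: 254


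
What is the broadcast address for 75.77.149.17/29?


Network: 75.77.149.16/29
Host bits = 3
Set all host bits to 1:
Broadcast: 75.77.149.23


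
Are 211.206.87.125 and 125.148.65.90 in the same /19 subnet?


Mask: 255.255.224.0
211.206.87.125 AND mask = 211.206.64.0
125.148.65.90 AND mask = 125.148.64.0
No, different subnets (211.206.64.0 vs 125.148.64.0)


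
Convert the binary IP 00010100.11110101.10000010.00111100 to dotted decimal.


00010100 = 20
11110101 = 245
10000010 = 130
00111100 = 60
IP: 20.245.130.60


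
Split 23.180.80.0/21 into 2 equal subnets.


New prefix = 21 + 1 = 22
Each subnet has 1024 addresses
  23.180.80.0/22
  23.180.84.0/22
Subnets: 23.180.80.0/22, 23.180.84.0/22


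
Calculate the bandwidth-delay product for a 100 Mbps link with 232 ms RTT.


BDP = bandwidth * RTT
= 100 Mbps * 232 ms
= 100 * 1e6 * 232 / 1000 bits
= 23200000 bits
= 2900000 bytes
= 2832.0312 KB
BDP = 23200000 bits (2900000 bytes)


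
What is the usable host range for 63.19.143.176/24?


Network: 63.19.143.0
Broadcast: 63.19.143.255
First usable = network + 1
Last usable = broadcast - 1
Range: 63.19.143.1 to 63.19.143.254


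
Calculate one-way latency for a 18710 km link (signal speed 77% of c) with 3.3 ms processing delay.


Speed = 0.77 * 3e5 km/s = 231000 km/s
Propagation delay = 18710 / 231000 = 0.081 s = 80.9957 ms
Processing delay = 3.3 ms
Total one-way latency = 84.2957 ms


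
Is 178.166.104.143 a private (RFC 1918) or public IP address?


RFC 1918 private ranges:
  10.0.0.0/8 (10.0.0.0 - 10.255.255.255)
  172.16.0.0/12 (172.16.0.0 - 172.31.255.255)
  192.168.0.0/16 (192.168.0.0 - 192.168.255.255)
Public (not in any RFC 1918 range)


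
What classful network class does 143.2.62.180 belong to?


First octet: 143
Binary: 10001111
10xxxxxx -> Class B (128-191)
Class B, default mask 255.255.0.0 (/16)


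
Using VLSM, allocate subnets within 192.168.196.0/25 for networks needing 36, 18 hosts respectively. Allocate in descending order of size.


36 hosts -> /26 (62 usable): 192.168.196.0/26
18 hosts -> /27 (30 usable): 192.168.196.64/27
Allocation: 192.168.196.0/26 (36 hosts, 62 usable); 192.168.196.64/27 (18 hosts, 30 usable)


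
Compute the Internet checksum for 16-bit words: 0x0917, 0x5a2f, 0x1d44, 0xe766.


Sum all words (with carry folding):
+ 0x0917 = 0x0917
+ 0x5a2f = 0x6346
+ 0x1d44 = 0x808a
+ 0xe766 = 0x67f1
One's complement: ~0x67f1
Checksum = 0x980e


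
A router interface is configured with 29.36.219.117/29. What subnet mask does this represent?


/29 means 29 network bits, 3 host bits
Binary: 11111111111111111111111111111000
Mask: 255.255.255.248


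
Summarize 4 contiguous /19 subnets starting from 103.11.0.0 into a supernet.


Original prefix: /19
Number of subnets: 4 = 2^2
New prefix = 19 - 2 = 17
Supernet: 103.11.0.0/17


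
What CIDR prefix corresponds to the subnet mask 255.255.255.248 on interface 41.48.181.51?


Binary: 11111111.11111111.11111111.11111000
Count leading 1s
Prefix: /29


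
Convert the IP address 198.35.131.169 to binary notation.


198 = 11000110
35 = 00100011
131 = 10000011
169 = 10101001
Binary: 11000110.00100011.10000011.10101001


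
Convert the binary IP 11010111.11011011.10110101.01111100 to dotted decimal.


11010111 = 215
11011011 = 219
10110101 = 181
01111100 = 124
IP: 215.219.181.124


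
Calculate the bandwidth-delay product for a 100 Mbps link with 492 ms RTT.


BDP = bandwidth * RTT
= 100 Mbps * 492 ms
= 100 * 1e6 * 492 / 1000 bits
= 49200000 bits
= 6150000 bytes
= 6005.8594 KB
BDP = 49200000 bits (6150000 bytes)


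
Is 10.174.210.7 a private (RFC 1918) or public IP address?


RFC 1918 private ranges:
  10.0.0.0/8 (10.0.0.0 - 10.255.255.255)
  172.16.0.0/12 (172.16.0.0 - 172.31.255.255)
  192.168.0.0/16 (192.168.0.0 - 192.168.255.255)
Private (in 10.0.0.0/8)


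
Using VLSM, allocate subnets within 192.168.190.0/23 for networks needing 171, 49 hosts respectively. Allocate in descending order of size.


171 hosts -> /24 (254 usable): 192.168.190.0/24
49 hosts -> /26 (62 usable): 192.168.191.0/26
Allocation: 192.168.190.0/24 (171 hosts, 254 usable); 192.168.191.0/26 (49 hosts, 62 usable)


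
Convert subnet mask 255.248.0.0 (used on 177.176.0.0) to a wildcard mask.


Subnet mask: 255.248.0.0
Wildcard = 255.255.255.255 - subnet mask
255 - 255 = 0
255 - 248 = 7
255 - 0 = 255
255 - 0 = 255
Wildcard: 0.7.255.255


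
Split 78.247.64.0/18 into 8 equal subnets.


New prefix = 18 + 3 = 21
Each subnet has 2048 addresses
  78.247.64.0/21
  78.247.72.0/21
  78.247.80.0/21
  78.247.88.0/21
  78.247.96.0/21
  78.247.104.0/21
  78.247.112.0/21
  78.247.120.0/21
Subnets: 78.247.64.0/21, 78.247.72.0/21, 78.247.80.0/21, 78.247.88.0/21, 78.247.96.0/21, 78.247.104.0/21, 78.247.112.0/21, 78.247.120.0/21


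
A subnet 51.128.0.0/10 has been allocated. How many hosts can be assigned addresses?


Host bits = 32 - 10 = 22
Total addresses = 2^22 = 4194304
Usable = total - 2 (network and broadcast)
Usable hosts: 4194302


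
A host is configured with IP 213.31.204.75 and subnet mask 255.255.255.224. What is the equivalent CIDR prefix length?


Binary: 11111111.11111111.11111111.11100000
Count leading 1s
Prefix: /27


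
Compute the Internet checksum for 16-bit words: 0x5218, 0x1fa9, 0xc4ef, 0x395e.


Sum all words (with carry folding):
+ 0x5218 = 0x5218
+ 0x1fa9 = 0x71c1
+ 0xc4ef = 0x36b1
+ 0x395e = 0x700f
One's complement: ~0x700f
Checksum = 0x8ff0


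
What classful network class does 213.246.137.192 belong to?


First octet: 213
Binary: 11010101
110xxxxx -> Class C (192-223)
Class C, default mask 255.255.255.0 (/24)


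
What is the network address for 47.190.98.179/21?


IP:   00101111.10111110.01100010.10110011
Mask: 11111111.11111111.11111000.00000000
AND operation:
Net:  00101111.10111110.01100000.00000000
Network: 47.190.96.0/21


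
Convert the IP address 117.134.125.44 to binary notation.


117 = 01110101
134 = 10000110
125 = 01111101
44 = 00101100
Binary: 01110101.10000110.01111101.00101100


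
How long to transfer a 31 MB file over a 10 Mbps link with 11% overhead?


Effective throughput = 10 * (1 - 11/100) = 8.9 Mbps
File size in Mb = 31 * 8 = 248 Mb
Time = 248 / 8.9
Time = 27.8652 seconds


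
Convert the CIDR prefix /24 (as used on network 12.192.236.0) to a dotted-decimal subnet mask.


/24 means 24 network bits, 8 host bits
Binary: 11111111111111111111111100000000
Mask: 255.255.255.0


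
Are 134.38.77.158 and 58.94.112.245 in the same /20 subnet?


Mask: 255.255.240.0
134.38.77.158 AND mask = 134.38.64.0
58.94.112.245 AND mask = 58.94.112.0
No, different subnets (134.38.64.0 vs 58.94.112.0)


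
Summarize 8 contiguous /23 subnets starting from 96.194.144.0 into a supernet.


Original prefix: /23
Number of subnets: 8 = 2^3
New prefix = 23 - 3 = 20
Supernet: 96.194.144.0/20


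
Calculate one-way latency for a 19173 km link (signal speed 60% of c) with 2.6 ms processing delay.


Speed = 0.6 * 3e5 km/s = 180000 km/s
Propagation delay = 19173 / 180000 = 0.1065 s = 106.5167 ms
Processing delay = 2.6 ms
Total one-way latency = 109.1167 ms


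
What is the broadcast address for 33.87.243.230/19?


Network: 33.87.224.0/19
Host bits = 13
Set all host bits to 1:
Broadcast: 33.87.255.255


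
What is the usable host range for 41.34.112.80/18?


Network: 41.34.64.0
Broadcast: 41.34.127.255
First usable = network + 1
Last usable = broadcast - 1
Range: 41.34.64.1 to 41.34.127.254


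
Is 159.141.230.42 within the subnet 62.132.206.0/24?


Subnet network: 62.132.206.0
Test IP AND mask: 159.141.230.0
No, 159.141.230.42 is not in 62.132.206.0/24


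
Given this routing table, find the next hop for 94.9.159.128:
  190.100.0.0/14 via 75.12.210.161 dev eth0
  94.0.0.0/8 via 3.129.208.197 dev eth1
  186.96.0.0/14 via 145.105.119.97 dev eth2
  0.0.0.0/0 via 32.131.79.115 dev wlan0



Longest prefix match for 94.9.159.128:
  /14 190.100.0.0: no
  /8 94.0.0.0: MATCH
  /14 186.96.0.0: no
  /0 0.0.0.0: MATCH
Selected: next-hop 3.129.208.197 via eth1 (matched /8)


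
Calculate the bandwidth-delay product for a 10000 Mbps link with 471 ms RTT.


BDP = bandwidth * RTT
= 10000 Mbps * 471 ms
= 10000 * 1e6 * 471 / 1000 bits
= 4710000000 bits
= 588750000 bytes
= 574951.1719 KB
BDP = 4710000000 bits (588750000 bytes)


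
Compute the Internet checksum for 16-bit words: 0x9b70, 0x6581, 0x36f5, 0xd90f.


Sum all words (with carry folding):
+ 0x9b70 = 0x9b70
+ 0x6581 = 0x00f2
+ 0x36f5 = 0x37e7
+ 0xd90f = 0x10f7
One's complement: ~0x10f7
Checksum = 0xef08


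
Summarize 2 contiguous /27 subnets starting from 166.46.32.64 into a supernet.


Original prefix: /27
Number of subnets: 2 = 2^1
New prefix = 27 - 1 = 26
Supernet: 166.46.32.64/26


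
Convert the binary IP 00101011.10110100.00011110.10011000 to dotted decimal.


00101011 = 43
10110100 = 180
00011110 = 30
10011000 = 152
IP: 43.180.30.152


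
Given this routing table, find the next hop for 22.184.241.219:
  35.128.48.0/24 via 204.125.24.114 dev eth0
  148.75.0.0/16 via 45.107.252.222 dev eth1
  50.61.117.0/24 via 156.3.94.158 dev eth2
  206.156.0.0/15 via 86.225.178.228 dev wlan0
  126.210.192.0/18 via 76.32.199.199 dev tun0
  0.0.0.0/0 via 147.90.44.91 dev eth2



Longest prefix match for 22.184.241.219:
  /24 35.128.48.0: no
  /16 148.75.0.0: no
  /24 50.61.117.0: no
  /15 206.156.0.0: no
  /18 126.210.192.0: no
  /0 0.0.0.0: MATCH
Selected: next-hop 147.90.44.91 via eth2 (matched /0)


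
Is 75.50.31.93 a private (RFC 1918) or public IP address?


RFC 1918 private ranges:
  10.0.0.0/8 (10.0.0.0 - 10.255.255.255)
  172.16.0.0/12 (172.16.0.0 - 172.31.255.255)
  192.168.0.0/16 (192.168.0.0 - 192.168.255.255)
Public (not in any RFC 1918 range)


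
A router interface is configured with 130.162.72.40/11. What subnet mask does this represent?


/11 means 11 network bits, 21 host bits
Binary: 11111111111000000000000000000000
Mask: 255.224.0.0


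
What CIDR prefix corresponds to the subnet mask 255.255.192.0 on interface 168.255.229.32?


Binary: 11111111.11111111.11000000.00000000
Count leading 1s
Prefix: /18


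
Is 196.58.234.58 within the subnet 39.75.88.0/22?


Subnet network: 39.75.88.0
Test IP AND mask: 196.58.232.0
No, 196.58.234.58 is not in 39.75.88.0/22


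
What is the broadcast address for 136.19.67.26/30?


Network: 136.19.67.24/30
Host bits = 2
Set all host bits to 1:
Broadcast: 136.19.67.27


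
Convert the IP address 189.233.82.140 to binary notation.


189 = 10111101
233 = 11101001
82 = 01010010
140 = 10001100
Binary: 10111101.11101001.01010010.10001100


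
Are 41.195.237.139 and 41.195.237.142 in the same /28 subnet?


Mask: 255.255.255.240
41.195.237.139 AND mask = 41.195.237.128
41.195.237.142 AND mask = 41.195.237.128
Yes, same subnet (41.195.237.128)


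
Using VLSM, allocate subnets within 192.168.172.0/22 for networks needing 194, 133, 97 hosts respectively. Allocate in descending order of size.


194 hosts -> /24 (254 usable): 192.168.172.0/24
133 hosts -> /24 (254 usable): 192.168.173.0/24
97 hosts -> /25 (126 usable): 192.168.174.0/25
Allocation: 192.168.172.0/24 (194 hosts, 254 usable); 192.168.173.0/24 (133 hosts, 254 usable); 192.168.174.0/25 (97 hosts, 126 usable)


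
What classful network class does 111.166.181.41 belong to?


First octet: 111
Binary: 01101111
0xxxxxxx -> Class A (1-126)
Class A, default mask 255.0.0.0 (/8)


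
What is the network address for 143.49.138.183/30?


IP:   10001111.00110001.10001010.10110111
Mask: 11111111.11111111.11111111.11111100
AND operation:
Net:  10001111.00110001.10001010.10110100
Network: 143.49.138.180/30


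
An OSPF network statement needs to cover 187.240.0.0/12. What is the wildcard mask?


Subnet mask: 255.240.0.0
Wildcard = 255.255.255.255 - subnet mask
255 - 255 = 0
255 - 240 = 15
255 - 0 = 255
255 - 0 = 255
Wildcard: 0.15.255.255


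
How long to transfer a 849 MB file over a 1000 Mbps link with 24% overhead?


Effective throughput = 1000 * (1 - 24/100) = 760 Mbps
File size in Mb = 849 * 8 = 6792 Mb
Time = 6792 / 760
Time = 8.9368 seconds


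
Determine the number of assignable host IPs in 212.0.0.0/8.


Host bits = 32 - 8 = 24
Total addresses = 2^24 = 16777216
Usable = total - 2 (network and broadcast)
Usable hosts: 16777214


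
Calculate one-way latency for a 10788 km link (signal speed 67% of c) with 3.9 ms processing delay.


Speed = 0.67 * 3e5 km/s = 201000 km/s
Propagation delay = 10788 / 201000 = 0.0537 s = 53.6716 ms
Processing delay = 3.9 ms
Total one-way latency = 57.5716 ms


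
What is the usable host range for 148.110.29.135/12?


Network: 148.96.0.0
Broadcast: 148.111.255.255
First usable = network + 1
Last usable = broadcast - 1
Range: 148.96.0.1 to 148.111.255.254


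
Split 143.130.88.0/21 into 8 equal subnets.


New prefix = 21 + 3 = 24
Each subnet has 256 addresses
  143.130.88.0/24
  143.130.89.0/24
  143.130.90.0/24
  143.130.91.0/24
  143.130.92.0/24
  143.130.93.0/24
  143.130.94.0/24
  143.130.95.0/24
Subnets: 143.130.88.0/24, 143.130.89.0/24, 143.130.90.0/24, 143.130.91.0/24, 143.130.92.0/24, 143.130.93.0/24, 143.130.94.0/24, 143.130.95.0/24


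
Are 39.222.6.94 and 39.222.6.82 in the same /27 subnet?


Mask: 255.255.255.224
39.222.6.94 AND mask = 39.222.6.64
39.222.6.82 AND mask = 39.222.6.64
Yes, same subnet (39.222.6.64)


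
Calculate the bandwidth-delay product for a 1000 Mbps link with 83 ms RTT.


BDP = bandwidth * RTT
= 1000 Mbps * 83 ms
= 1000 * 1e6 * 83 / 1000 bits
= 83000000 bits
= 10375000 bytes
= 10131.8359 KB
BDP = 83000000 bits (10375000 bytes)


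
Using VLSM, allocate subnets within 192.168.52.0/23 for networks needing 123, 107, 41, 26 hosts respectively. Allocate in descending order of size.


123 hosts -> /25 (126 usable): 192.168.52.0/25
107 hosts -> /25 (126 usable): 192.168.52.128/25
41 hosts -> /26 (62 usable): 192.168.53.0/26
26 hosts -> /27 (30 usable): 192.168.53.64/27
Allocation: 192.168.52.0/25 (123 hosts, 126 usable); 192.168.52.128/25 (107 hosts, 126 usable); 192.168.53.0/26 (41 hosts, 62 usable); 192.168.53.64/27 (26 hosts, 30 usable)


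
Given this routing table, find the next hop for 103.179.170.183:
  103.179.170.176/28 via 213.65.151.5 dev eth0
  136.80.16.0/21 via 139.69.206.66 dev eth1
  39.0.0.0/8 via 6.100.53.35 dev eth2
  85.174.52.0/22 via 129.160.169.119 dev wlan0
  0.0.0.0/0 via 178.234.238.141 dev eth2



Longest prefix match for 103.179.170.183:
  /28 103.179.170.176: MATCH
  /21 136.80.16.0: no
  /8 39.0.0.0: no
  /22 85.174.52.0: no
  /0 0.0.0.0: MATCH
Selected: next-hop 213.65.151.5 via eth0 (matched /28)


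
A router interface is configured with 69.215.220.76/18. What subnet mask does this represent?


/18 means 18 network bits, 14 host bits
Binary: 11111111111111111100000000000000
Mask: 255.255.192.0


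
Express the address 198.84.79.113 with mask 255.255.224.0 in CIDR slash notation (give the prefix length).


Binary: 11111111.11111111.11100000.00000000
Count leading 1s
Prefix: /19


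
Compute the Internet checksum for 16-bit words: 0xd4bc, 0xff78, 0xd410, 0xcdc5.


Sum all words (with carry folding):
+ 0xd4bc = 0xd4bc
+ 0xff78 = 0xd435
+ 0xd410 = 0xa846
+ 0xcdc5 = 0x760c
One's complement: ~0x760c
Checksum = 0x89f3


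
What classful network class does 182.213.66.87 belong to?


First octet: 182
Binary: 10110110
10xxxxxx -> Class B (128-191)
Class B, default mask 255.255.0.0 (/16)


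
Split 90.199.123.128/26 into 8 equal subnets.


New prefix = 26 + 3 = 29
Each subnet has 8 addresses
  90.199.123.128/29
  90.199.123.136/29
  90.199.123.144/29
  90.199.123.152/29
  90.199.123.160/29
  90.199.123.168/29
  90.199.123.176/29
  90.199.123.184/29
Subnets: 90.199.123.128/29, 90.199.123.136/29, 90.199.123.144/29, 90.199.123.152/29, 90.199.123.160/29, 90.199.123.168/29, 90.199.123.176/29, 90.199.123.184/29


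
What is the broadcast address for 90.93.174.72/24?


Network: 90.93.174.0/24
Host bits = 8
Set all host bits to 1:
Broadcast: 90.93.174.255


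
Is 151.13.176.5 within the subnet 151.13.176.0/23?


Subnet network: 151.13.176.0
Test IP AND mask: 151.13.176.0
Yes, 151.13.176.5 is in 151.13.176.0/23


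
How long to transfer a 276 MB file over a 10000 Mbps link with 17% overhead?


Effective throughput = 10000 * (1 - 17/100) = 8300 Mbps
File size in Mb = 276 * 8 = 2208 Mb
Time = 2208 / 8300
Time = 0.266 seconds


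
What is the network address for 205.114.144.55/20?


IP:   11001101.01110010.10010000.00110111
Mask: 11111111.11111111.11110000.00000000
AND operation:
Net:  11001101.01110010.10010000.00000000
Network: 205.114.144.0/20


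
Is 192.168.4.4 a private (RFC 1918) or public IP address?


RFC 1918 private ranges:
  10.0.0.0/8 (10.0.0.0 - 10.255.255.255)
  172.16.0.0/12 (172.16.0.0 - 172.31.255.255)
  192.168.0.0/16 (192.168.0.0 - 192.168.255.255)
Private (in 192.168.0.0/16)


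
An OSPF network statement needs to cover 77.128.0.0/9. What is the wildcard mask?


Subnet mask: 255.128.0.0
Wildcard = 255.255.255.255 - subnet mask
255 - 255 = 0
255 - 128 = 127
255 - 0 = 255
255 - 0 = 255
Wildcard: 0.127.255.255


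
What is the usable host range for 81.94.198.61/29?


Network: 81.94.198.56
Broadcast: 81.94.198.63
First usable = network + 1
Last usable = broadcast - 1
Range: 81.94.198.57 to 81.94.198.62


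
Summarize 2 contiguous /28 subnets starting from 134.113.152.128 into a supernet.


Original prefix: /28
Number of subnets: 2 = 2^1
New prefix = 28 - 1 = 27
Supernet: 134.113.152.128/27


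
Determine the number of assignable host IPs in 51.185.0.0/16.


Host bits = 32 - 16 = 16
Total addresses = 2^16 = 65536
Usable = total - 2 (network and broadcast)
Usable hosts: 65534


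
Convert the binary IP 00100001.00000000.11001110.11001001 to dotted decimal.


00100001 = 33
00000000 = 0
11001110 = 206
11001001 = 201
IP: 33.0.206.201


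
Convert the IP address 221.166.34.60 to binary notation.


221 = 11011101
166 = 10100110
34 = 00100010
60 = 00111100
Binary: 11011101.10100110.00100010.00111100


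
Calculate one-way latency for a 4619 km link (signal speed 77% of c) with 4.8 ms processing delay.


Speed = 0.77 * 3e5 km/s = 231000 km/s
Propagation delay = 4619 / 231000 = 0.02 s = 19.9957 ms
Processing delay = 4.8 ms
Total one-way latency = 24.7957 ms


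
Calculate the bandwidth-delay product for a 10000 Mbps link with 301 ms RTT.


BDP = bandwidth * RTT
= 10000 Mbps * 301 ms
= 10000 * 1e6 * 301 / 1000 bits
= 3010000000 bits
= 376250000 bytes
= 367431.6406 KB
BDP = 3010000000 bits (376250000 bytes)


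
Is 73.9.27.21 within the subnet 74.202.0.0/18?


Subnet network: 74.202.0.0
Test IP AND mask: 73.9.0.0
No, 73.9.27.21 is not in 74.202.0.0/18


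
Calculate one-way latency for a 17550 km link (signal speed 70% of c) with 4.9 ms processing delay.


Speed = 0.7 * 3e5 km/s = 210000 km/s
Propagation delay = 17550 / 210000 = 0.0836 s = 83.5714 ms
Processing delay = 4.9 ms
Total one-way latency = 88.4714 ms


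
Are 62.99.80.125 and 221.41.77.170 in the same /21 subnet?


Mask: 255.255.248.0
62.99.80.125 AND mask = 62.99.80.0
221.41.77.170 AND mask = 221.41.72.0
No, different subnets (62.99.80.0 vs 221.41.72.0)


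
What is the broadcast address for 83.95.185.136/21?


Network: 83.95.184.0/21
Host bits = 11
Set all host bits to 1:
Broadcast: 83.95.191.255


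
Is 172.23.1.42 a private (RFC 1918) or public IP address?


RFC 1918 private ranges:
  10.0.0.0/8 (10.0.0.0 - 10.255.255.255)
  172.16.0.0/12 (172.16.0.0 - 172.31.255.255)
  192.168.0.0/16 (192.168.0.0 - 192.168.255.255)
Private (in 172.16.0.0/12)


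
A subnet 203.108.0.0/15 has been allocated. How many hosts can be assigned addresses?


Host bits = 32 - 15 = 17
Total addresses = 2^17 = 131072
Usable = total - 2 (network and broadcast)
Usable hosts: 131070


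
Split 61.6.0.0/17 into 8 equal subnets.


New prefix = 17 + 3 = 20
Each subnet has 4096 addresses
  61.6.0.0/20
  61.6.16.0/20
  61.6.32.0/20
  61.6.48.0/20
  61.6.64.0/20
  61.6.80.0/20
  61.6.96.0/20
  61.6.112.0/20
Subnets: 61.6.0.0/20, 61.6.16.0/20, 61.6.32.0/20, 61.6.48.0/20, 61.6.64.0/20, 61.6.80.0/20, 61.6.96.0/20, 61.6.112.0/20


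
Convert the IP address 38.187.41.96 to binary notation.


38 = 00100110
187 = 10111011
41 = 00101001
96 = 01100000
Binary: 00100110.10111011.00101001.01100000


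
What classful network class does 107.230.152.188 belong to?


First octet: 107
Binary: 01101011
0xxxxxxx -> Class A (1-126)
Class A, default mask 255.0.0.0 (/8)


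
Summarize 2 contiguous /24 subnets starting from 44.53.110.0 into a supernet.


Original prefix: /24
Number of subnets: 2 = 2^1
New prefix = 24 - 1 = 23
Supernet: 44.53.110.0/23


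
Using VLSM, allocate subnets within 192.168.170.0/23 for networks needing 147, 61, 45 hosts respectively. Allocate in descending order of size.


147 hosts -> /24 (254 usable): 192.168.170.0/24
61 hosts -> /26 (62 usable): 192.168.171.0/26
45 hosts -> /26 (62 usable): 192.168.171.64/26
Allocation: 192.168.170.0/24 (147 hosts, 254 usable); 192.168.171.0/26 (61 hosts, 62 usable); 192.168.171.64/26 (45 hosts, 62 usable)


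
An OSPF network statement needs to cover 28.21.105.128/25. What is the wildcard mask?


Subnet mask: 255.255.255.128
Wildcard = 255.255.255.255 - subnet mask
255 - 255 = 0
255 - 255 = 0
255 - 255 = 0
255 - 128 = 127
Wildcard: 0.0.0.127


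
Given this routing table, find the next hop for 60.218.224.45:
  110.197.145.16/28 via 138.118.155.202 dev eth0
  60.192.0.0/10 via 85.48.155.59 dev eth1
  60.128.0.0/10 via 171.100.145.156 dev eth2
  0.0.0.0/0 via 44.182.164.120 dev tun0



Longest prefix match for 60.218.224.45:
  /28 110.197.145.16: no
  /10 60.192.0.0: MATCH
  /10 60.128.0.0: no
  /0 0.0.0.0: MATCH
Selected: next-hop 85.48.155.59 via eth1 (matched /10)


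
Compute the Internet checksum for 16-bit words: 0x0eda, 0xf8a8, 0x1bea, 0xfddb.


Sum all words (with carry folding):
+ 0x0eda = 0x0eda
+ 0xf8a8 = 0x0783
+ 0x1bea = 0x236d
+ 0xfddb = 0x2149
One's complement: ~0x2149
Checksum = 0xdeb6


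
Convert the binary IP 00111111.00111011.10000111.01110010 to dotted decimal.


00111111 = 63
00111011 = 59
10000111 = 135
01110010 = 114
IP: 63.59.135.114


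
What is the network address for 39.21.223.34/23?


IP:   00100111.00010101.11011111.00100010
Mask: 11111111.11111111.11111110.00000000
AND operation:
Net:  00100111.00010101.11011110.00000000
Network: 39.21.222.0/23


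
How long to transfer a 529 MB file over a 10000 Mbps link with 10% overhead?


Effective throughput = 10000 * (1 - 10/100) = 9000 Mbps
File size in Mb = 529 * 8 = 4232 Mb
Time = 4232 / 9000
Time = 0.4702 seconds


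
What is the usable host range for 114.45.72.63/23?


Network: 114.45.72.0
Broadcast: 114.45.73.255
First usable = network + 1
Last usable = broadcast - 1
Range: 114.45.72.1 to 114.45.73.254


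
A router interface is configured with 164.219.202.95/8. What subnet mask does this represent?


/8 means 8 network bits, 24 host bits
Binary: 11111111000000000000000000000000
Mask: 255.0.0.0


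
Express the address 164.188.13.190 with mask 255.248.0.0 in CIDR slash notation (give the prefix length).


Binary: 11111111.11111000.00000000.00000000
Count leading 1s
Prefix: /13


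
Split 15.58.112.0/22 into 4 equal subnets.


New prefix = 22 + 2 = 24
Each subnet has 256 addresses
  15.58.112.0/24
  15.58.113.0/24
  15.58.114.0/24
  15.58.115.0/24
Subnets: 15.58.112.0/24, 15.58.113.0/24, 15.58.114.0/24, 15.58.115.0/24


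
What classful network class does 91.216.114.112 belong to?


First octet: 91
Binary: 01011011
0xxxxxxx -> Class A (1-126)
Class A, default mask 255.0.0.0 (/8)


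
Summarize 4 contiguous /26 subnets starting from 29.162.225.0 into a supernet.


Original prefix: /26
Number of subnets: 4 = 2^2
New prefix = 26 - 2 = 24
Supernet: 29.162.225.0/24


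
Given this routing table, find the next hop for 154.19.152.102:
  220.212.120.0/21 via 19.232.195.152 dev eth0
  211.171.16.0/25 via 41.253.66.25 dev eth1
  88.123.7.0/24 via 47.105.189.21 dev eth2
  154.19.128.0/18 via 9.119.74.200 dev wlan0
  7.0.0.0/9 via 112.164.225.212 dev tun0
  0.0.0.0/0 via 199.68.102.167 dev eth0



Longest prefix match for 154.19.152.102:
  /21 220.212.120.0: no
  /25 211.171.16.0: no
  /24 88.123.7.0: no
  /18 154.19.128.0: MATCH
  /9 7.0.0.0: no
  /0 0.0.0.0: MATCH
Selected: next-hop 9.119.74.200 via wlan0 (matched /18)


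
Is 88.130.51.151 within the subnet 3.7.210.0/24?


Subnet network: 3.7.210.0
Test IP AND mask: 88.130.51.0
No, 88.130.51.151 is not in 3.7.210.0/24


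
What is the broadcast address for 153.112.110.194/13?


Network: 153.112.0.0/13
Host bits = 19
Set all host bits to 1:
Broadcast: 153.119.255.255


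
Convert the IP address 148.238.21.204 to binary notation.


148 = 10010100
238 = 11101110
21 = 00010101
204 = 11001100
Binary: 10010100.11101110.00010101.11001100


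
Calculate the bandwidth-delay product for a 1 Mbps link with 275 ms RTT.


BDP = bandwidth * RTT
= 1 Mbps * 275 ms
= 1 * 1e6 * 275 / 1000 bits
= 275000 bits
= 34375 bytes
= 33.5693 KB
BDP = 275000 bits (34375 bytes)


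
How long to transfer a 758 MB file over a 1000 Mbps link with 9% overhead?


Effective throughput = 1000 * (1 - 9/100) = 910 Mbps
File size in Mb = 758 * 8 = 6064 Mb
Time = 6064 / 910
Time = 6.6637 seconds


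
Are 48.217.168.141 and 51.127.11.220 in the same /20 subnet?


Mask: 255.255.240.0
48.217.168.141 AND mask = 48.217.160.0
51.127.11.220 AND mask = 51.127.0.0
No, different subnets (48.217.160.0 vs 51.127.0.0)


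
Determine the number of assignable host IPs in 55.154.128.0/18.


Host bits = 32 - 18 = 14
Total addresses = 2^14 = 16384
Usable = total - 2 (network and broadcast)
Usable hosts: 16382


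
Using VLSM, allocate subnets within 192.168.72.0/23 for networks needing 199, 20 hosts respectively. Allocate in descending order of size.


199 hosts -> /24 (254 usable): 192.168.72.0/24
20 hosts -> /27 (30 usable): 192.168.73.0/27
Allocation: 192.168.72.0/24 (199 hosts, 254 usable); 192.168.73.0/27 (20 hosts, 30 usable)


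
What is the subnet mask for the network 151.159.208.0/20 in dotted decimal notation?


/20 means 20 network bits, 12 host bits
Binary: 11111111111111111111000000000000
Mask: 255.255.240.0


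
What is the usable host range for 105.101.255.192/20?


Network: 105.101.240.0
Broadcast: 105.101.255.255
First usable = network + 1
Last usable = broadcast - 1
Range: 105.101.240.1 to 105.101.255.254


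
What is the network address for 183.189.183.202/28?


IP:   10110111.10111101.10110111.11001010
Mask: 11111111.11111111.11111111.11110000
AND operation:
Net:  10110111.10111101.10110111.11000000
Network: 183.189.183.192/28


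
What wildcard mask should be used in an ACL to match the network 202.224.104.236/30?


Subnet mask: 255.255.255.252
Wildcard = 255.255.255.255 - subnet mask
255 - 255 = 0
255 - 255 = 0
255 - 255 = 0
255 - 252 = 3
Wildcard: 0.0.0.3


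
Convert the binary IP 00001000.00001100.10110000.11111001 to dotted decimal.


00001000 = 8
00001100 = 12
10110000 = 176
11111001 = 249
IP: 8.12.176.249


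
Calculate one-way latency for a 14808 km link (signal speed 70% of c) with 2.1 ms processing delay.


Speed = 0.7 * 3e5 km/s = 210000 km/s
Propagation delay = 14808 / 210000 = 0.0705 s = 70.5143 ms
Processing delay = 2.1 ms
Total one-way latency = 72.6143 ms


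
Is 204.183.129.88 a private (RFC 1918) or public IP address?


RFC 1918 private ranges:
  10.0.0.0/8 (10.0.0.0 - 10.255.255.255)
  172.16.0.0/12 (172.16.0.0 - 172.31.255.255)
  192.168.0.0/16 (192.168.0.0 - 192.168.255.255)
Public (not in any RFC 1918 range)


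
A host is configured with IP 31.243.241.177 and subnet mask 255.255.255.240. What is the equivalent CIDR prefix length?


Binary: 11111111.11111111.11111111.11110000
Count leading 1s
Prefix: /28


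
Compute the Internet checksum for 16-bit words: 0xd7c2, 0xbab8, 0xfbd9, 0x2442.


Sum all words (with carry folding):
+ 0xd7c2 = 0xd7c2
+ 0xbab8 = 0x927b
+ 0xfbd9 = 0x8e55
+ 0x2442 = 0xb297
One's complement: ~0xb297
Checksum = 0x4d68


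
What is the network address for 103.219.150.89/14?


IP:   01100111.11011011.10010110.01011001
Mask: 11111111.11111100.00000000.00000000
AND operation:
Net:  01100111.11011000.00000000.00000000
Network: 103.216.0.0/14


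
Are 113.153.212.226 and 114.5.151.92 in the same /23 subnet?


Mask: 255.255.254.0
113.153.212.226 AND mask = 113.153.212.0
114.5.151.92 AND mask = 114.5.150.0
No, different subnets (113.153.212.0 vs 114.5.150.0)


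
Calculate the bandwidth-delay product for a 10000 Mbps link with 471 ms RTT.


BDP = bandwidth * RTT
= 10000 Mbps * 471 ms
= 10000 * 1e6 * 471 / 1000 bits
= 4710000000 bits
= 588750000 bytes
= 574951.1719 KB
BDP = 4710000000 bits (588750000 bytes)


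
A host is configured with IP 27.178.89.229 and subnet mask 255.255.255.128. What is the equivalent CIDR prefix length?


Binary: 11111111.11111111.11111111.10000000
Count leading 1s
Prefix: /25


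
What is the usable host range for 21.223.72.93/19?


Network: 21.223.64.0
Broadcast: 21.223.95.255
First usable = network + 1
Last usable = broadcast - 1
Range: 21.223.64.1 to 21.223.95.254


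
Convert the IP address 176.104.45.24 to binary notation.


176 = 10110000
104 = 01101000
45 = 00101101
24 = 00011000
Binary: 10110000.01101000.00101101.00011000


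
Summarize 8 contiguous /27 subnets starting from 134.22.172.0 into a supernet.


Original prefix: /27
Number of subnets: 8 = 2^3
New prefix = 27 - 3 = 24
Supernet: 134.22.172.0/24


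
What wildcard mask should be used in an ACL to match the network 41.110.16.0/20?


Subnet mask: 255.255.240.0
Wildcard = 255.255.255.255 - subnet mask
255 - 255 = 0
255 - 255 = 0
255 - 240 = 15
255 - 0 = 255
Wildcard: 0.0.15.255


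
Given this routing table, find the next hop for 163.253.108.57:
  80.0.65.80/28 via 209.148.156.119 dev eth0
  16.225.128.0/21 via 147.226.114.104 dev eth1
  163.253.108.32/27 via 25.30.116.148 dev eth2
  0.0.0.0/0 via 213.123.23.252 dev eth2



Longest prefix match for 163.253.108.57:
  /28 80.0.65.80: no
  /21 16.225.128.0: no
  /27 163.253.108.32: MATCH
  /0 0.0.0.0: MATCH
Selected: next-hop 25.30.116.148 via eth2 (matched /27)


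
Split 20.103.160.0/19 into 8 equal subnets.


New prefix = 19 + 3 = 22
Each subnet has 1024 addresses
  20.103.160.0/22
  20.103.164.0/22
  20.103.168.0/22
  20.103.172.0/22
  20.103.176.0/22
  20.103.180.0/22
  20.103.184.0/22
  20.103.188.0/22
Subnets: 20.103.160.0/22, 20.103.164.0/22, 20.103.168.0/22, 20.103.172.0/22, 20.103.176.0/22, 20.103.180.0/22, 20.103.184.0/22, 20.103.188.0/22


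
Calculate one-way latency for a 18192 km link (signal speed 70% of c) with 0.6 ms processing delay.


Speed = 0.7 * 3e5 km/s = 210000 km/s
Propagation delay = 18192 / 210000 = 0.0866 s = 86.6286 ms
Processing delay = 0.6 ms
Total one-way latency = 87.2286 ms


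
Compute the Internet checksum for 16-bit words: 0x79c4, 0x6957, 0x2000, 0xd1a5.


Sum all words (with carry folding):
+ 0x79c4 = 0x79c4
+ 0x6957 = 0xe31b
+ 0x2000 = 0x031c
+ 0xd1a5 = 0xd4c1
One's complement: ~0xd4c1
Checksum = 0x2b3e


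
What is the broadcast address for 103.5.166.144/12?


Network: 103.0.0.0/12
Host bits = 20
Set all host bits to 1:
Broadcast: 103.15.255.255


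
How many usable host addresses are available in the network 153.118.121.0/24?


Host bits = 32 - 24 = 8
Total addresses = 2^8 = 256
Usable = total - 2 (network and broadcast)
Usable hosts: 254


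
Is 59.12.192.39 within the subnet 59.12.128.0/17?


Subnet network: 59.12.128.0
Test IP AND mask: 59.12.128.0
Yes, 59.12.192.39 is in 59.12.128.0/17


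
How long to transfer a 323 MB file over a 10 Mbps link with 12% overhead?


Effective throughput = 10 * (1 - 12/100) = 8.8 Mbps
File size in Mb = 323 * 8 = 2584 Mb
Time = 2584 / 8.8
Time = 293.6364 seconds


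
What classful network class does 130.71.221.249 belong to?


First octet: 130
Binary: 10000010
10xxxxxx -> Class B (128-191)
Class B, default mask 255.255.0.0 (/16)


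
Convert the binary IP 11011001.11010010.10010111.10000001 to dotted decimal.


11011001 = 217
11010010 = 210
10010111 = 151
10000001 = 129
IP: 217.210.151.129


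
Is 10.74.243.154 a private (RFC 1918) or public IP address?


RFC 1918 private ranges:
  10.0.0.0/8 (10.0.0.0 - 10.255.255.255)
  172.16.0.0/12 (172.16.0.0 - 172.31.255.255)
  192.168.0.0/16 (192.168.0.0 - 192.168.255.255)
Private (in 10.0.0.0/8)


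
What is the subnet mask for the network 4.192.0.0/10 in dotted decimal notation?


/10 means 10 network bits, 22 host bits
Binary: 11111111110000000000000000000000
Mask: 255.192.0.0


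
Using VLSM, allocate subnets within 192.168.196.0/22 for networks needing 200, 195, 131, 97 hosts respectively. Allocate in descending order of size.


200 hosts -> /24 (254 usable): 192.168.196.0/24
195 hosts -> /24 (254 usable): 192.168.197.0/24
131 hosts -> /24 (254 usable): 192.168.198.0/24
97 hosts -> /25 (126 usable): 192.168.199.0/25
Allocation: 192.168.196.0/24 (200 hosts, 254 usable); 192.168.197.0/24 (195 hosts, 254 usable); 192.168.198.0/24 (131 hosts, 254 usable); 192.168.199.0/25 (97 hosts, 126 usable)


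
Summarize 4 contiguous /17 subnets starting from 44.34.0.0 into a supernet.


Original prefix: /17
Number of subnets: 4 = 2^2
New prefix = 17 - 2 = 15
Supernet: 44.34.0.0/15


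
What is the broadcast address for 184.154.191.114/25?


Network: 184.154.191.0/25
Host bits = 7
Set all host bits to 1:
Broadcast: 184.154.191.127


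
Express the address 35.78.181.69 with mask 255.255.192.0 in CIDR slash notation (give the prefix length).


Binary: 11111111.11111111.11000000.00000000
Count leading 1s
Prefix: /18


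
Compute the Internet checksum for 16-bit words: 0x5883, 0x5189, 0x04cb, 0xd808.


Sum all words (with carry folding):
+ 0x5883 = 0x5883
+ 0x5189 = 0xaa0c
+ 0x04cb = 0xaed7
+ 0xd808 = 0x86e0
One's complement: ~0x86e0
Checksum = 0x791f


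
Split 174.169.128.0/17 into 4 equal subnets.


New prefix = 17 + 2 = 19
Each subnet has 8192 addresses
  174.169.128.0/19
  174.169.160.0/19
  174.169.192.0/19
  174.169.224.0/19
Subnets: 174.169.128.0/19, 174.169.160.0/19, 174.169.192.0/19, 174.169.224.0/19


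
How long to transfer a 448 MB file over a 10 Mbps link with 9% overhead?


Effective throughput = 10 * (1 - 9/100) = 9.1 Mbps
File size in Mb = 448 * 8 = 3584 Mb
Time = 3584 / 9.1
Time = 393.8462 seconds


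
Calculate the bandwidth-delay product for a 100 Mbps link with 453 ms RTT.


BDP = bandwidth * RTT
= 100 Mbps * 453 ms
= 100 * 1e6 * 453 / 1000 bits
= 45300000 bits
= 5662500 bytes
= 5529.7852 KB
BDP = 45300000 bits (5662500 bytes)


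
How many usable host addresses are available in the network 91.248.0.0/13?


Host bits = 32 - 13 = 19
Total addresses = 2^19 = 524288
Usable = total - 2 (network and broadcast)
Usable hosts: 524286


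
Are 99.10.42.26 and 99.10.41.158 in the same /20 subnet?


Mask: 255.255.240.0
99.10.42.26 AND mask = 99.10.32.0
99.10.41.158 AND mask = 99.10.32.0
Yes, same subnet (99.10.32.0)


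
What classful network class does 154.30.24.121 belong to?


First octet: 154
Binary: 10011010
10xxxxxx -> Class B (128-191)
Class B, default mask 255.255.0.0 (/16)


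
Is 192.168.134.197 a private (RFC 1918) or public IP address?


RFC 1918 private ranges:
  10.0.0.0/8 (10.0.0.0 - 10.255.255.255)
  172.16.0.0/12 (172.16.0.0 - 172.31.255.255)
  192.168.0.0/16 (192.168.0.0 - 192.168.255.255)
Private (in 192.168.0.0/16)


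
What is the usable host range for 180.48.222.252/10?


Network: 180.0.0.0
Broadcast: 180.63.255.255
First usable = network + 1
Last usable = broadcast - 1
Range: 180.0.0.1 to 180.63.255.254


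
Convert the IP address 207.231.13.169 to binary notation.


207 = 11001111
231 = 11100111
13 = 00001101
169 = 10101001
Binary: 11001111.11100111.00001101.10101001


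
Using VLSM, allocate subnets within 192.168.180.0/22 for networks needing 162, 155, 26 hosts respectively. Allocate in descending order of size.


162 hosts -> /24 (254 usable): 192.168.180.0/24
155 hosts -> /24 (254 usable): 192.168.181.0/24
26 hosts -> /27 (30 usable): 192.168.182.0/27
Allocation: 192.168.180.0/24 (162 hosts, 254 usable); 192.168.181.0/24 (155 hosts, 254 usable); 192.168.182.0/27 (26 hosts, 30 usable)


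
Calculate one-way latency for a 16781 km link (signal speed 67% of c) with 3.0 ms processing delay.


Speed = 0.67 * 3e5 km/s = 201000 km/s
Propagation delay = 16781 / 201000 = 0.0835 s = 83.4876 ms
Processing delay = 3.0 ms
Total one-way latency = 86.4876 ms


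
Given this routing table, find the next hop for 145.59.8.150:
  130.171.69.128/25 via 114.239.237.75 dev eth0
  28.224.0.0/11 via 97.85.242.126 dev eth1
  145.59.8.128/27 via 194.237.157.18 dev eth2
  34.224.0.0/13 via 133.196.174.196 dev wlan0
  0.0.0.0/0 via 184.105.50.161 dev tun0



Longest prefix match for 145.59.8.150:
  /25 130.171.69.128: no
  /11 28.224.0.0: no
  /27 145.59.8.128: MATCH
  /13 34.224.0.0: no
  /0 0.0.0.0: MATCH
Selected: next-hop 194.237.157.18 via eth2 (matched /27)


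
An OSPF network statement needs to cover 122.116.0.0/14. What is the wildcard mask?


Subnet mask: 255.252.0.0
Wildcard = 255.255.255.255 - subnet mask
255 - 255 = 0
255 - 252 = 3
255 - 0 = 255
255 - 0 = 255
Wildcard: 0.3.255.255


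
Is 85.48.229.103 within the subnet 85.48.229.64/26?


Subnet network: 85.48.229.64
Test IP AND mask: 85.48.229.64
Yes, 85.48.229.103 is in 85.48.229.64/26


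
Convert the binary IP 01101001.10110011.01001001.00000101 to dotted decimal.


01101001 = 105
10110011 = 179
01001001 = 73
00000101 = 5
IP: 105.179.73.5


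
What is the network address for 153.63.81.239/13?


IP:   10011001.00111111.01010001.11101111
Mask: 11111111.11111000.00000000.00000000
AND operation:
Net:  10011001.00111000.00000000.00000000
Network: 153.56.0.0/13
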